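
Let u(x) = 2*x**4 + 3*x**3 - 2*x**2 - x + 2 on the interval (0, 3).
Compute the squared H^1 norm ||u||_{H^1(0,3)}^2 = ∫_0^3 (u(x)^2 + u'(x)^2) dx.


||u||_{H^1}^2 = 3784281/70

The H^1 norm (squared) on an interval (0, L) is
  ||u||_{H^1}^2 = ∫_0^L u(x)^2 dx + ∫_0^L u'(x)^2 dx.
Compute u'(x) = 8*x**3 + 9*x**2 - 4*x - 1.
Then u(x)^2 = 4*x**8 + 12*x**7 + x**6 - 16*x**5 + 6*x**4 + 16*x**3 - 7*x**2 - 4*x + 4 and u'(x)^2 = 64*x**6 + 144*x**5 + 17*x**4 - 88*x**3 - 2*x**2 + 8*x + 1.
Integrate each monomial from 0 to 3 using ∫_0^3 c·x^n dx = c·3^(n+1)/(n+1):
  ∫_0^3 u(x)^2 dx = ∫_0^3 (4*x^8 + 12*x^7 + x^6 - 16*x^5 + 6*x^4 + 16*x^3 - 7*x^2 - 4*x + 4) dx. Term by term:
    ∫_0^3 4*x^8 dx = 8748;  ∫_0^3 12*x^7 dx = 19683/2;  ∫_0^3 x^6 dx = 2187/7;
    ∫_0^3 -16*x^5 dx = -1944;  ∫_0^3 6*x^4 dx = 1458/5;  ∫_0^3 16*x^3 dx = 324;
    ∫_0^3 -7*x^2 dx = -63;  ∫_0^3 -4*x dx = -18;  ∫_0^3 4 dx = 12.
  Sum: 8748 + 19683/2 + 2187/7 − 1944 + 1458/5 + 324 − 63 − 18 + 12 = 1225317/70.
  ∫_0^3 u'(x)^2 dx = ∫_0^3 (64*x^6 + 144*x^5 + 17*x^4 - 88*x^3 - 2*x^2 + 8*x + 1) dx. Term by term:
    ∫_0^3 64*x^6 dx = 139968/7;  ∫_0^3 144*x^5 dx = 17496;  ∫_0^3 17*x^4 dx = 4131/5;
    ∫_0^3 -88*x^3 dx = -1782;  ∫_0^3 -2*x^2 dx = -18;  ∫_0^3 8*x dx = 36;
    ∫_0^3 1 dx = 3.
  Sum: 139968/7 + 17496 + 4131/5 − 1782 − 18 + 36 + 3 = 1279482/35.
Adding: ||u||_{H^1}^2 = 1225317/70 + 1279482/35 = 3784281/70.


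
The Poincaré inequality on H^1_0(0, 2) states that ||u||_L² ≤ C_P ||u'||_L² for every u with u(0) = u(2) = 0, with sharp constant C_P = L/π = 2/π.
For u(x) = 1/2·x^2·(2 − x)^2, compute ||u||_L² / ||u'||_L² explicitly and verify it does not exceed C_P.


||u||_L² / ||u'||_L² = sqrt(3)/3 < C_P = 2/π.

u(x) = 1/2·x^2·(2 − x)^2, so u'(x) = 2*x*(x - 2)*(x - 1).
u(x) = 1/2·x^2·(2 − x)^2 vanishes at x = 0 and x = 2, so u ∈ H^1_0(0, 2). Differentiate via the product rule and integrate the resulting polynomials term by term.
  ∫_0^2 u² dx = ∫_0^2 (x^8/4 - 2*x^7 + 6*x^6 - 8*x^5 + 4*x^4) dx. Term by term:
    ∫_0^2 x^8/4 dx = 128/9;  ∫_0^2 -2*x^7 dx = -64;  ∫_0^2 6*x^6 dx = 768/7;
    ∫_0^2 -8*x^5 dx = -256/3;  ∫_0^2 4*x^4 dx = 128/5.
  Sum: 128/9 − 64 + 768/7 − 256/3 + 128/5 = 64/315.
  ∫_0^2 (u')² dx = ∫_0^2 (4*x^6 - 24*x^5 + 52*x^4 - 48*x^3 + 16*x^2) dx. Term by term:
    ∫_0^2 4*x^6 dx = 512/7;  ∫_0^2 -24*x^5 dx = -256;  ∫_0^2 52*x^4 dx = 1664/5;
    ∫_0^2 -48*x^3 dx = -192;  ∫_0^2 16*x^2 dx = 128/3.
  Sum: 512/7 − 256 + 1664/5 − 192 + 128/3 = 64/105.
∫_0^2 u² dx = 64/315, so ||u||_L² = 8*sqrt(35)/105.
∫_0^2 (u')² dx = 64/105, so ||u'||_L² = 8*sqrt(105)/105.
Ratio ||u||_L² / ||u'||_L² = sqrt(3)/3.
Sharp Poincaré constant on H^1_0(0, 2) is C_P = L/π = 2/π, achieved by sin(π/2·x).
A polynomial bump cannot attain the sharp Poincaré constant (only the first sine eigenfunction does), so the ratio is strictly less than C_P, consistent with ||u||_L² ≤ C_P ||u'||_L².


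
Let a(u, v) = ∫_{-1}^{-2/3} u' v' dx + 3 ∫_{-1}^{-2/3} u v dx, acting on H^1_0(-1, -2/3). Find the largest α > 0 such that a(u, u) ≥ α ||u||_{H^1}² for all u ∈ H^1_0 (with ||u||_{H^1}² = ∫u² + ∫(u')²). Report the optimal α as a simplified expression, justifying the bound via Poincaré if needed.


α = 1

Coercivity of a(·,·) on H^1_0(-1, -2/3) means a(u, u) ≥ α ||u||_{H^1}² for every u ∈ H^1_0.
The interval has length L = 1/3, and Poincaré/coercivity depend only on L. Here a(u, u) = ∫(u')² + (3)·∫u².
Here c = 3 ≥ 1, so a(u,u) = ∫(u')² + c∫u² ≥ ∫(u')² + ∫u² = ||u||_{H^1}², i.e. α = 1 works. No larger α is possible: a(u,u) ≥ α||u||_{H^1}² means (1−α)∫(u')² ≥ (α−c)∫u², and for the modes u_n = sin(nπ(x−x₀)/L) (x₀ the left endpoint) one has ∫u_n²/∫(u_n')² = (L/(nπ))² → 0, so a(u_n,u_n)/||u_n||_{H^1}² → 1. Hence the optimal constant is α = 1.
Therefore α = 1.


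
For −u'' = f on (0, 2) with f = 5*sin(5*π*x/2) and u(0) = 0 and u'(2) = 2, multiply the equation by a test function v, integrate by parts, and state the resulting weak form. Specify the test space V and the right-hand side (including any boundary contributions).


V = {v ∈ H^1(0, 2) : v(0) = 0} (test functions vanish at x = 0 where u is specified); weak form: ∫_0^2 u'v' dx = ∫_0^2 (5*sin(5*π*x/2)) v dx + 2·v(2) for all v ∈ V.

Multiply both sides by a test function v and integrate from 0 to 2:
  ∫_0^2 −u''(x) v(x) dx = ∫_0^2 f(x) v(x) dx.
Integrate the LHS by parts once:
  ∫_0^2 −u'' v dx = −[u'(x) v(x)]_0^2 + ∫_0^2 u'(x) v'(x) dx.
Thus ∫_0^2 u'(x) v'(x) dx = ∫_0^2 f(x) v(x) dx + [u'(x) v(x)]_0^2.
Choose V so that boundary terms are either known or forced to vanish.
Mixed BC: u(0) = 0 (Dirichlet) and u'(2) = 2 (Neumann). Define V = {v ∈ H^1(0, 2) : v(0) = 0}. Then [u' v]_0^2 = u'(2)·v(2) − u'(0)·0 = 2·v(2).
Weak formulation: find u (satisfying any essential BC) such that ∫_0^2 u'(x) v'(x) dx = ∫_0^2 f v dx + 2·v(2) for all v ∈ V (Dirichlet at 0 absorbed into V; Neumann datum at x = 2 contributes the boundary term).
Substituting f(x) = 5*sin(5*π*x/2), the right-hand side is ∫_0^2 (5*sin(5*π*x/2)) v dx + 2·v(2).


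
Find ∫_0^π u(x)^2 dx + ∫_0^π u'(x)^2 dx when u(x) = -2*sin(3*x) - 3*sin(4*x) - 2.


||u||_{H^1(0,π)}^2 = 16/3 + 201*π/2

u'(x) = -6*cos(3*x) - 12*cos(4*x).
Expand u² and (u')² and integrate term by term on (0, π), using: for integers n ≥ 1, ∫_0^π sin²(nx) dx = ∫_0^π cos²(nx) dx = π/2; for n ≠ n', ∫_0^π sin(nx)sin(n'x) dx = ∫_0^π cos(nx)cos(n'x) dx = 0; and by product-to-sum, ∫_0^π sin(nx)cos(n'x) dx = ½∫_0^π [sin((n+n')x) + sin((n−n')x)] dx, which is 0 when n+n' is even and 2n/(n²−n'²) when n+n' is odd (it need not vanish on (0, π)). For the constant mode: ∫_0^π 1 dx = π, ∫_0^π cos(nx) dx = 0, ∫_0^π sin(nx) dx = (1−(−1)^n)/n.
  u² squared terms: (-2)²·∫1 dx = 4·π = 4*π;  (-3)²·∫sin(4x)² dx = 9·π/2 = 9*π/2;  (-2)²·∫sin(3x)² dx = 4·π/2 = 2*π.
  u² cross terms: 2·(-2)·(-3)·∫1·sin(4x) dx = 12·(0) = 0;  2·(-2)·(-2)·∫1·sin(3x) dx = 8·(2/3) = 16/3;  2·(-3)·(-2)·∫sin(4x)·sin(3x) dx = 12·(0) = 0.
  So ∫_0^π u² dx = 4*π + 9*π/2 + 2*π + 0 + 16/3 + 0 = 16/3 + 21*π/2.
  (u')² squared terms: (-12)²·∫cos(4x)² dx = 144·π/2 = 72*π;  (-6)²·∫cos(3x)² dx = 36·π/2 = 18*π.
  (u')² cross terms: 2·(-12)·(-6)·∫cos(4x)·cos(3x) dx = 144·(0) = 0.
  So ∫_0^π (u')² dx = 72*π + 18*π + 0 = 90*π.
||u||_{H^1}^2 = (16/3 + 21*π/2) + (90*π) = 16/3 + 201*π/2.


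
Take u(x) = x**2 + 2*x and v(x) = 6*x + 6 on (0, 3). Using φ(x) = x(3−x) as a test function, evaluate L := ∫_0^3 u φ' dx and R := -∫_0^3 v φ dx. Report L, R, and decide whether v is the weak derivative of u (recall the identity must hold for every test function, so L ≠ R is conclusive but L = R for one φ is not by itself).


LHS = -45/2, RHS = -135/2. No, v is not the weak derivative of u.

u(x) = x**2 + 2*x, classical derivative u'(x) = 2*x + 2.
φ(x) = x(3−x), so φ'(x) = 3 - 2*x.
Note φ(0) = φ(3) = 0, so the boundary term u·φ vanishes.
LHS = ∫_0^3 u(x) φ'(x) dx = ∫_0^3 (-2*x^3 - x^2 + 6*x) dx. Term by term:
  ∫_0^3 -2*x^3 dx = -81/2;  ∫_0^3 -x^2 dx = -9;  ∫_0^3 6*x dx = 27.
Sum: -81/2 − 9 + 27 = -45/2.
So LHS = -45/2.
∫_0^3 v(x) φ(x) dx = ∫_0^3 (-6*x^3 + 12*x^2 + 18*x) dx. Term by term:
  ∫_0^3 -6*x^3 dx = -243/2;  ∫_0^3 12*x^2 dx = 108;  ∫_0^3 18*x dx = 81.
Sum: -243/2 + 108 + 81 = 135/2.
So RHS = -∫_0^3 v(x) φ(x) dx = -135/2.
LHS − RHS = 45 ≠ 0, so the identity fails.
(For a valid weak derivative the identity must hold for EVERY test function, in particular this one. The failure shows v is NOT the weak derivative of u.)
Correct weak derivative would be u'(x) = 2*x + 2.


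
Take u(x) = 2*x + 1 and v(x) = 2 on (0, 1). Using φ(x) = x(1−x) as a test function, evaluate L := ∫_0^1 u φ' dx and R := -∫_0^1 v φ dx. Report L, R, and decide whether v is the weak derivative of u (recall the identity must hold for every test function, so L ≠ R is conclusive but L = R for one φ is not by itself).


LHS = -1/3, RHS = -1/3. Yes, v = u' weakly.

u(x) = 2*x + 1, classical derivative u'(x) = 2.
φ(x) = x(1−x), so φ'(x) = 1 - 2*x.
Note φ(0) = φ(1) = 0, so the boundary term u·φ vanishes.
LHS = ∫_0^1 u(x) φ'(x) dx = ∫_0^1 (1 - 4*x^2) dx. Term by term:
  ∫_0^1 -4*x^2 dx = -4/3;  ∫_0^1 1 dx = 1.
Sum: -4/3 + 1 = -1/3.
So LHS = -1/3.
∫_0^1 v(x) φ(x) dx = ∫_0^1 (-2*x^2 + 2*x) dx. Term by term:
  ∫_0^1 -2*x^2 dx = -2/3;  ∫_0^1 2*x dx = 1.
Sum: -2/3 + 1 = 1/3.
So RHS = -∫_0^1 v(x) φ(x) dx = -1/3.
LHS = RHS, so the identity holds for this test φ.
Moreover u is smooth here and v(x) = u'(x) = 2 pointwise, so the identity holds for every test function. Hence v is the weak derivative of u.


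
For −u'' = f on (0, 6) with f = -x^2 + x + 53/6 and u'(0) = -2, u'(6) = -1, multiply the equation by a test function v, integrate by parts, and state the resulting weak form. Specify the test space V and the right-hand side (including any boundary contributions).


V = H^1(0, 6) (v unrestricted at boundary; u is determined up to an additive constant); weak form: ∫_0^6 u'v' dx = ∫_0^6 (-x^2 + x + 53/6) v dx − v(6) + 2·v(0) for all v ∈ V.

Multiply both sides by a test function v and integrate from 0 to 6:
  ∫_0^6 −u''(x) v(x) dx = ∫_0^6 f(x) v(x) dx.
Integrate the LHS by parts once:
  ∫_0^6 −u'' v dx = −[u'(x) v(x)]_0^6 + ∫_0^6 u'(x) v'(x) dx.
Thus ∫_0^6 u'(x) v'(x) dx = ∫_0^6 f(x) v(x) dx + [u'(x) v(x)]_0^6.
Choose V so that boundary terms are either known or forced to vanish.
u has inhomogeneous Neumann u'(0) = -2, u'(6) = -1. [u' v]_0^6 = (-1)·v(6) − (-2)·v(0) = − v(6) + 2·v(0). Take V = H^1(0, 6); boundary term becomes part of RHS.
Weak formulation: find u (satisfying any essential BC) such that ∫_0^6 u'(x) v'(x) dx = ∫_0^6 f v dx − v(6) + 2·v(0) for all v ∈ V (Neumann data are natural BCs: they enter the RHS as boundary terms).
Substituting f(x) = -x^2 + x + 53/6, the right-hand side is ∫_0^6 (-x^2 + x + 53/6) v dx − v(6) + 2·v(0).
Compatibility check (pure Neumann): taking v ≡ 1 ∈ V gives 0 = ∫_0^6 f dx + (-1) − (-2), i.e. ∫_0^6 f dx must equal u'(0) − u'(6) = -1. Indeed ∫_0^6 (-x^2 + x + 53/6) dx = -1, so the data are compatible. The solution is then unique only up to an additive constant (fix it e.g. by requiring ∫_0^6 u dx = 0).


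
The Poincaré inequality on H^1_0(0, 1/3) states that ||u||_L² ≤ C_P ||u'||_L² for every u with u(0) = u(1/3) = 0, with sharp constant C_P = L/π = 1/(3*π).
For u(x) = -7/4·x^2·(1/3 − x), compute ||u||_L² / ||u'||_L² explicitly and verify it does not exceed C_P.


||u||_L² / ||u'||_L² = sqrt(14)/42 < C_P = 1/(3*π).

u(x) = -7/4·x^2·(1/3 − x), so u'(x) = 7*x*(9*x - 2)/12.
u(x) = -7/4·x^2·(1/3 − x) vanishes at x = 0 and x = 1/3, so u ∈ H^1_0(0, 1/3). Differentiate via the product rule and integrate the resulting polynomials term by term.
  ∫_0^1/3 u² dx = ∫_0^1/3 (49*x^6/16 - 49*x^5/24 + 49*x^4/144) dx. Term by term:
    ∫_0^1/3 49*x^6/16 dx = 7/34992;  ∫_0^1/3 -49*x^5/24 dx = -49/104976;  ∫_0^1/3 49*x^4/144 dx = 49/174960.
  Sum: 7/34992 − 49/104976 + 49/174960 = 7/524880.
  ∫_0^1/3 (u')² dx = ∫_0^1/3 (441*x^4/16 - 49*x^3/4 + 49*x^2/36) dx. Term by term:
    ∫_0^1/3 441*x^4/16 dx = 49/2160;  ∫_0^1/3 -49*x^3/4 dx = -49/1296;  ∫_0^1/3 49*x^2/36 dx = 49/2916.
  Sum: 49/2160 − 49/1296 + 49/2916 = 49/29160.
∫_0^1/3 u² dx = 7/524880, so ||u||_L² = sqrt(35)/1620.
∫_0^1/3 (u')² dx = 49/29160, so ||u'||_L² = 7*sqrt(10)/540.
Ratio ||u||_L² / ||u'||_L² = sqrt(14)/42.
Sharp Poincaré constant on H^1_0(0, 1/3) is C_P = L/π = 1/(3*π), achieved by sin(3*π·x).
A polynomial bump cannot attain the sharp Poincaré constant (only the first sine eigenfunction does), so the ratio is strictly less than C_P, consistent with ||u||_L² ≤ C_P ||u'||_L².


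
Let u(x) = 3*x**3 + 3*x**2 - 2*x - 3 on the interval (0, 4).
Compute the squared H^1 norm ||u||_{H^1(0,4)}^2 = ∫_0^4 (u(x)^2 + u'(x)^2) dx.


||u||_{H^1}^2 = 5667572/105

The H^1 norm (squared) on an interval (0, L) is
  ||u||_{H^1}^2 = ∫_0^L u(x)^2 dx + ∫_0^L u'(x)^2 dx.
Compute u'(x) = 9*x**2 + 6*x - 2.
Then u(x)^2 = 9*x**6 + 18*x**5 - 3*x**4 - 30*x**3 - 14*x**2 + 12*x + 9 and u'(x)^2 = 81*x**4 + 108*x**3 - 24*x + 4.
Integrate each monomial from 0 to 4 using ∫_0^4 c·x^n dx = c·4^(n+1)/(n+1):
  ∫_0^4 u(x)^2 dx = ∫_0^4 (9*x^6 + 18*x^5 - 3*x^4 - 30*x^3 - 14*x^2 + 12*x + 9) dx. Term by term:
    ∫_0^4 9*x^6 dx = 147456/7;  ∫_0^4 18*x^5 dx = 12288;  ∫_0^4 -3*x^4 dx = -3072/5;
    ∫_0^4 -30*x^3 dx = -1920;  ∫_0^4 -14*x^2 dx = -896/3;  ∫_0^4 12*x dx = 96;
    ∫_0^4 9 dx = 36.
  Sum: 147456/7 + 12288 − 3072/5 − 1920 − 896/3 + 96 + 36 = 3218468/105.
  ∫_0^4 u'(x)^2 dx = ∫_0^4 (81*x^4 + 108*x^3 - 24*x + 4) dx. Term by term:
    ∫_0^4 81*x^4 dx = 82944/5;  ∫_0^4 108*x^3 dx = 6912;  ∫_0^4 -24*x dx = -192;
    ∫_0^4 4 dx = 16.
  Sum: 82944/5 + 6912 − 192 + 16 = 116624/5.
Adding: ||u||_{H^1}^2 = 3218468/105 + 116624/5 = 5667572/105.


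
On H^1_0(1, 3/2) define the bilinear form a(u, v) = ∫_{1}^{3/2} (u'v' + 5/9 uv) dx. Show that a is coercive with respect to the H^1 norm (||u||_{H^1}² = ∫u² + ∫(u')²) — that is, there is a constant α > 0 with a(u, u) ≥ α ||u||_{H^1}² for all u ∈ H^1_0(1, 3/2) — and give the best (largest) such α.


α = (5 + 36*π^2)/(9*(1 + 4*π^2))

Coercivity of a(·,·) on H^1_0(1, 3/2) means a(u, u) ≥ α ||u||_{H^1}² for every u ∈ H^1_0.
The interval has length L = 1/2, and Poincaré/coercivity depend only on L. Here a(u, u) = ∫(u')² + (5/9)·∫u².
Here 0 < c = 5/9 < 1. The condition a(u,u) ≥ α||u||_{H^1}² reads (1−α)∫(u')² ≥ (α−c)∫u². Any admissible α is ≤ 1 (rapidly oscillating u have ∫u²/∫(u')² → 0), and α = 1 would force 0 ≥ (1−c)∫u², impossible since c < 1; so 1−α > 0. By the sharp Poincaré inequality on H^1_0 of an interval of length L, ∫(u')² ≥ (π/L)²∫u² with equality for the first sine mode sin(π(x−x₀)/L) (x₀ the left endpoint), so the inequality holds for all u iff (1−α)(π/L)² ≥ α − c, i.e. α ≤ ((π/L)² + c)/((π/L)² + 1) = (1 + c(L/π)²)/(1 + (L/π)²). With (π/L)² = 4*π^2 and c = 5/9, the largest admissible constant is α = ((π/L)² + c)/((π/L)² + 1).
Simplifying, α = (5 + 36*π^2)/(9*(1 + 4*π^2)).


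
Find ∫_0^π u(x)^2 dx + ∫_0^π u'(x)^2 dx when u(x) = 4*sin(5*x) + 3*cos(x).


||u||_{H^1(0,π)}^2 = 217*π

u'(x) = -3*sin(x) + 20*cos(5*x).
Expand u² and (u')² and integrate term by term on (0, π), using: for integers n ≥ 1, ∫_0^π sin²(nx) dx = ∫_0^π cos²(nx) dx = π/2; for n ≠ n', ∫_0^π sin(nx)sin(n'x) dx = ∫_0^π cos(nx)cos(n'x) dx = 0; and by product-to-sum, ∫_0^π sin(nx)cos(n'x) dx = ½∫_0^π [sin((n+n')x) + sin((n−n')x)] dx, which is 0 when n+n' is even and 2n/(n²−n'²) when n+n' is odd (it need not vanish on (0, π)).
  u² squared terms: (3)²·∫cos(x)² dx = 9·π/2 = 9*π/2;  (4)²·∫sin(5x)² dx = 16·π/2 = 8*π.
  u² cross terms: 2·(3)·(4)·∫cos(x)·sin(5x) dx = 24·(0) = 0.
  So ∫_0^π u² dx = 9*π/2 + 8*π + 0 = 25*π/2.
  (u')² squared terms: (-3)²·∫sin(x)² dx = 9·π/2 = 9*π/2;  (20)²·∫cos(5x)² dx = 400·π/2 = 200*π.
  (u')² cross terms: 2·(-3)·(20)·∫sin(x)·cos(5x) dx = -120·(0) = 0.
  So ∫_0^π (u')² dx = 9*π/2 + 200*π + 0 = 409*π/2.
||u||_{H^1}^2 = (25*π/2) + (409*π/2) = 217*π.


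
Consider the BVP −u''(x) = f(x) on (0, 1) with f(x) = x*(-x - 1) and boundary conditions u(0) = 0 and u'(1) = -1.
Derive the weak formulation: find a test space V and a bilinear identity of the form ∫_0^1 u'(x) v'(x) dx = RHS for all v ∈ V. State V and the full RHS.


V = {v ∈ H^1(0, 1) : v(0) = 0} (test functions vanish at x = 0 where u is specified); weak form: ∫_0^1 u'v' dx = ∫_0^1 (x*(-x - 1)) v dx − v(1) for all v ∈ V.

Multiply both sides by a test function v and integrate from 0 to 1:
  ∫_0^1 −u''(x) v(x) dx = ∫_0^1 f(x) v(x) dx.
Integrate the LHS by parts once:
  ∫_0^1 −u'' v dx = −[u'(x) v(x)]_0^1 + ∫_0^1 u'(x) v'(x) dx.
Thus ∫_0^1 u'(x) v'(x) dx = ∫_0^1 f(x) v(x) dx + [u'(x) v(x)]_0^1.
Choose V so that boundary terms are either known or forced to vanish.
Mixed BC: u(0) = 0 (Dirichlet) and u'(1) = -1 (Neumann). Define V = {v ∈ H^1(0, 1) : v(0) = 0}. Then [u' v]_0^1 = u'(1)·v(1) − u'(0)·0 = − v(1).
Weak formulation: find u (satisfying any essential BC) such that ∫_0^1 u'(x) v'(x) dx = ∫_0^1 f v dx − v(1) for all v ∈ V (Dirichlet at 0 absorbed into V; Neumann datum at x = 1 contributes the boundary term).
Substituting f(x) = x*(-x - 1), the right-hand side is ∫_0^1 (x*(-x - 1)) v dx − v(1).


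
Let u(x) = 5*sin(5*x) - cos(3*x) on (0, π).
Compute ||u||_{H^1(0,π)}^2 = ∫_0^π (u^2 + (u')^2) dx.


||u||_{H^1(0,π)}^2 = 330*π

u'(x) = 3*sin(3*x) + 25*cos(5*x).
Expand u² and (u')² and integrate term by term on (0, π), using: for integers n ≥ 1, ∫_0^π sin²(nx) dx = ∫_0^π cos²(nx) dx = π/2; for n ≠ n', ∫_0^π sin(nx)sin(n'x) dx = ∫_0^π cos(nx)cos(n'x) dx = 0; and by product-to-sum, ∫_0^π sin(nx)cos(n'x) dx = ½∫_0^π [sin((n+n')x) + sin((n−n')x)] dx, which is 0 when n+n' is even and 2n/(n²−n'²) when n+n' is odd (it need not vanish on (0, π)).
  u² squared terms: (-1)²·∫cos(3x)² dx = 1·π/2 = π/2;  (5)²·∫sin(5x)² dx = 25·π/2 = 25*π/2.
  u² cross terms: 2·(-1)·(5)·∫cos(3x)·sin(5x) dx = -10·(0) = 0.
  So ∫_0^π u² dx = π/2 + 25*π/2 + 0 = 13*π.
  (u')² squared terms: (3)²·∫sin(3x)² dx = 9·π/2 = 9*π/2;  (25)²·∫cos(5x)² dx = 625·π/2 = 625*π/2.
  (u')² cross terms: 2·(3)·(25)·∫sin(3x)·cos(5x) dx = 150·(0) = 0.
  So ∫_0^π (u')² dx = 9*π/2 + 625*π/2 + 0 = 317*π.
||u||_{H^1}^2 = (13*π) + (317*π) = 330*π.


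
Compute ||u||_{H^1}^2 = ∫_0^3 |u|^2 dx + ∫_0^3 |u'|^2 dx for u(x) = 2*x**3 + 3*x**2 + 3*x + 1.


||u||_{H^1}^2 = 586839/70

The H^1 norm (squared) on an interval (0, L) is
  ||u||_{H^1}^2 = ∫_0^L u(x)^2 dx + ∫_0^L u'(x)^2 dx.
Compute u'(x) = 6*x**2 + 6*x + 3.
Then u(x)^2 = 4*x**6 + 12*x**5 + 21*x**4 + 22*x**3 + 15*x**2 + 6*x + 1 and u'(x)^2 = 36*x**4 + 72*x**3 + 72*x**2 + 36*x + 9.
Integrate each monomial from 0 to 3 using ∫_0^3 c·x^n dx = c·3^(n+1)/(n+1):
  ∫_0^3 u(x)^2 dx = ∫_0^3 (4*x^6 + 12*x^5 + 21*x^4 + 22*x^3 + 15*x^2 + 6*x + 1) dx. Term by term:
    ∫_0^3 4*x^6 dx = 8748/7;  ∫_0^3 12*x^5 dx = 1458;  ∫_0^3 21*x^4 dx = 5103/5;
    ∫_0^3 22*x^3 dx = 891/2;  ∫_0^3 15*x^2 dx = 135;  ∫_0^3 6*x dx = 27;
    ∫_0^3 1 dx = 3.
  Sum: 8748/7 + 1458 + 5103/5 + 891/2 + 135 + 27 + 3 = 303717/70.
  ∫_0^3 u'(x)^2 dx = ∫_0^3 (36*x^4 + 72*x^3 + 72*x^2 + 36*x + 9) dx. Term by term:
    ∫_0^3 36*x^4 dx = 8748/5;  ∫_0^3 72*x^3 dx = 1458;  ∫_0^3 72*x^2 dx = 648;
    ∫_0^3 36*x dx = 162;  ∫_0^3 9 dx = 27.
  Sum: 8748/5 + 1458 + 648 + 162 + 27 = 20223/5.
Adding: ||u||_{H^1}^2 = 303717/70 + 20223/5 = 586839/70.


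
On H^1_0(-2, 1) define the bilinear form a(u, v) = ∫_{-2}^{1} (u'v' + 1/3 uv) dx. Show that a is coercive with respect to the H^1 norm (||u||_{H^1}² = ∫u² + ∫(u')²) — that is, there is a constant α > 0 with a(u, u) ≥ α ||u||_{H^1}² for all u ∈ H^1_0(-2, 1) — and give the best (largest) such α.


α = (3 + π^2)/(9 + π^2)

Coercivity of a(·,·) on H^1_0(-2, 1) means a(u, u) ≥ α ||u||_{H^1}² for every u ∈ H^1_0.
The interval has length L = 3, and Poincaré/coercivity depend only on L. Here a(u, u) = ∫(u')² + (1/3)·∫u².
Here 0 < c = 1/3 < 1. The condition a(u,u) ≥ α||u||_{H^1}² reads (1−α)∫(u')² ≥ (α−c)∫u². Any admissible α is ≤ 1 (rapidly oscillating u have ∫u²/∫(u')² → 0), and α = 1 would force 0 ≥ (1−c)∫u², impossible since c < 1; so 1−α > 0. By the sharp Poincaré inequality on H^1_0 of an interval of length L, ∫(u')² ≥ (π/L)²∫u² with equality for the first sine mode sin(π(x−x₀)/L) (x₀ the left endpoint), so the inequality holds for all u iff (1−α)(π/L)² ≥ α − c, i.e. α ≤ ((π/L)² + c)/((π/L)² + 1) = (1 + c(L/π)²)/(1 + (L/π)²). With (π/L)² = π^2/9 and c = 1/3, the largest admissible constant is α = ((π/L)² + c)/((π/L)² + 1).
Simplifying, α = (3 + π^2)/(9 + π^2).


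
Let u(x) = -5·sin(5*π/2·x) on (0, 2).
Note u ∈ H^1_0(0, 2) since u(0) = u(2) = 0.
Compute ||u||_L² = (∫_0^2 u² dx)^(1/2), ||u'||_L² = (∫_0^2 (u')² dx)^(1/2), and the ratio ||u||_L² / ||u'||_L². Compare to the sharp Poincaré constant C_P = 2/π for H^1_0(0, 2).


||u||_L² / ||u'||_L² = 2/(5*π) < C_P = 2/π.

u(x) = -5·sin(5*π/2·x), so u'(x) = -25*π*cos(5*π*x/2)/2.
Writing u(x) = A·sin(kπx/L) with A = -5 and k = 5, use ∫_0^L sin²(kπx/L) dx = L/2 and ∫_0^L cos²(kπx/L) dx = L/2.
u² = 25·sin²(5*π/2·x) and (u')² = 625*π^2/4·cos²(5*π/2·x), and each of sin², cos² integrates to L/2 = 1 over (0, 2).
∫_0^2 u² dx = 25, so ||u||_L² = 5.
∫_0^2 (u')² dx = 625*π^2/4, so ||u'||_L² = 25*π/2.
Ratio ||u||_L² / ||u'||_L² = 2/(5*π).
Sharp Poincaré constant on H^1_0(0, 2) is C_P = L/π = 2/π, achieved by sin(π/2·x).
This is the k = 5 harmonic; the ratio L/(kπ) is strictly less than C_P = L/π, consistent with the sharp inequality ||u||_L² ≤ C_P ||u'||_L².


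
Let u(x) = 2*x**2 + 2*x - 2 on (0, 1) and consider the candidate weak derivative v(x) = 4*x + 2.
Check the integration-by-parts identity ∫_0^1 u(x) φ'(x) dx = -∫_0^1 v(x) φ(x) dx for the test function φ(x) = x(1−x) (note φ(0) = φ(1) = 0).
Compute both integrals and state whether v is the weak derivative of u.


LHS = -2/3, RHS = -2/3. Yes, v = u' weakly.

u(x) = 2*x**2 + 2*x - 2, classical derivative u'(x) = 4*x + 2.
φ(x) = x(1−x), so φ'(x) = 1 - 2*x.
Note φ(0) = φ(1) = 0, so the boundary term u·φ vanishes.
LHS = ∫_0^1 u(x) φ'(x) dx = ∫_0^1 (-4*x^3 - 2*x^2 + 6*x - 2) dx. Term by term:
  ∫_0^1 -4*x^3 dx = -1;  ∫_0^1 -2*x^2 dx = -2/3;  ∫_0^1 6*x dx = 3;
  ∫_0^1 -2 dx = -2.
Sum: -1 − 2/3 + 3 − 2 = -2/3.
So LHS = -2/3.
∫_0^1 v(x) φ(x) dx = ∫_0^1 (-4*x^3 + 2*x^2 + 2*x) dx. Term by term:
  ∫_0^1 -4*x^3 dx = -1;  ∫_0^1 2*x^2 dx = 2/3;  ∫_0^1 2*x dx = 1.
Sum: -1 + 2/3 + 1 = 2/3.
So RHS = -∫_0^1 v(x) φ(x) dx = -2/3.
LHS = RHS, so the identity holds for this test φ.
Moreover u is smooth here and v(x) = u'(x) = 4*x + 2 pointwise, so the identity holds for every test function. Hence v is the weak derivative of u.


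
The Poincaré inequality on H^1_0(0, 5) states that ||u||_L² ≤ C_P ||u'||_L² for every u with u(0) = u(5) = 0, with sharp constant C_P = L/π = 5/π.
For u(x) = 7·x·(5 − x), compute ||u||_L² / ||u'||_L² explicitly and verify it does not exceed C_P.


||u||_L² / ||u'||_L² = sqrt(10)/2 < C_P = 5/π.

u(x) = 7·x·(5 − x), so u'(x) = 35 - 14*x.
u(x) = 7·x·(5 − x) vanishes at x = 0 and x = 5, so u ∈ H^1_0(0, 5). Differentiate via the product rule and integrate the resulting polynomials term by term.
  ∫_0^5 u² dx = ∫_0^5 (49*x^4 - 490*x^3 + 1225*x^2) dx. Term by term:
    ∫_0^5 49*x^4 dx = 30625;  ∫_0^5 -490*x^3 dx = -153125/2;  ∫_0^5 1225*x^2 dx = 153125/3.
  Sum: 30625 − 153125/2 + 153125/3 = 30625/6.
  ∫_0^5 (u')² dx = ∫_0^5 (196*x^2 - 980*x + 1225) dx. Term by term:
    ∫_0^5 196*x^2 dx = 24500/3;  ∫_0^5 -980*x dx = -12250;  ∫_0^5 1225 dx = 6125.
  Sum: 24500/3 − 12250 + 6125 = 6125/3.
∫_0^5 u² dx = 30625/6, so ||u||_L² = 175*sqrt(6)/6.
∫_0^5 (u')² dx = 6125/3, so ||u'||_L² = 35*sqrt(15)/3.
Ratio ||u||_L² / ||u'||_L² = sqrt(10)/2.
Sharp Poincaré constant on H^1_0(0, 5) is C_P = L/π = 5/π, achieved by sin(π/5·x).
A polynomial bump cannot attain the sharp Poincaré constant (only the first sine eigenfunction does), so the ratio is strictly less than C_P, consistent with ||u||_L² ≤ C_P ||u'||_L².


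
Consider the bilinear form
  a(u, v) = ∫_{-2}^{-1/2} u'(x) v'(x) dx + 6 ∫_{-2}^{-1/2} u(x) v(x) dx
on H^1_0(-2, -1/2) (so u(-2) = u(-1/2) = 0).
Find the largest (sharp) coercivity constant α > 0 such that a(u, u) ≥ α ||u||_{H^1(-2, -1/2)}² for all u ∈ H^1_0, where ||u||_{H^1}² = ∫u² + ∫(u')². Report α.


α = 1

Coercivity of a(·,·) on H^1_0(-2, -1/2) means a(u, u) ≥ α ||u||_{H^1}² for every u ∈ H^1_0.
The interval has length L = 3/2, and Poincaré/coercivity depend only on L. Here a(u, u) = ∫(u')² + (6)·∫u².
Here c = 6 ≥ 1, so a(u,u) = ∫(u')² + c∫u² ≥ ∫(u')² + ∫u² = ||u||_{H^1}², i.e. α = 1 works. No larger α is possible: a(u,u) ≥ α||u||_{H^1}² means (1−α)∫(u')² ≥ (α−c)∫u², and for the modes u_n = sin(nπ(x−x₀)/L) (x₀ the left endpoint) one has ∫u_n²/∫(u_n')² = (L/(nπ))² → 0, so a(u_n,u_n)/||u_n||_{H^1}² → 1. Hence the optimal constant is α = 1.
Therefore α = 1.


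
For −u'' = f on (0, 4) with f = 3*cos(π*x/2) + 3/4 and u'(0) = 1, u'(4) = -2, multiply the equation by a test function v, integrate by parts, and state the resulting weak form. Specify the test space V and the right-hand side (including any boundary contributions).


V = H^1(0, 4) (v unrestricted at boundary; u is determined up to an additive constant); weak form: ∫_0^4 u'v' dx = ∫_0^4 (3*cos(π*x/2) + 3/4) v dx − 2·v(4) − v(0) for all v ∈ V.

Multiply both sides by a test function v and integrate from 0 to 4:
  ∫_0^4 −u''(x) v(x) dx = ∫_0^4 f(x) v(x) dx.
Integrate the LHS by parts once:
  ∫_0^4 −u'' v dx = −[u'(x) v(x)]_0^4 + ∫_0^4 u'(x) v'(x) dx.
Thus ∫_0^4 u'(x) v'(x) dx = ∫_0^4 f(x) v(x) dx + [u'(x) v(x)]_0^4.
Choose V so that boundary terms are either known or forced to vanish.
u has inhomogeneous Neumann u'(0) = 1, u'(4) = -2. [u' v]_0^4 = (-2)·v(4) − (1)·v(0) = − 2·v(4) − v(0). Take V = H^1(0, 4); boundary term becomes part of RHS.
Weak formulation: find u (satisfying any essential BC) such that ∫_0^4 u'(x) v'(x) dx = ∫_0^4 f v dx − 2·v(4) − v(0) for all v ∈ V (Neumann data are natural BCs: they enter the RHS as boundary terms).
Substituting f(x) = 3*cos(π*x/2) + 3/4, the right-hand side is ∫_0^4 (3*cos(π*x/2) + 3/4) v dx − 2·v(4) − v(0).
Compatibility check (pure Neumann): taking v ≡ 1 ∈ V gives 0 = ∫_0^4 f dx + (-2) − (1), i.e. ∫_0^4 f dx must equal u'(0) − u'(4) = 3. Indeed ∫_0^4 (3*cos(π*x/2) + 3/4) dx = 3, so the data are compatible. The solution is then unique only up to an additive constant (fix it e.g. by requiring ∫_0^4 u dx = 0).


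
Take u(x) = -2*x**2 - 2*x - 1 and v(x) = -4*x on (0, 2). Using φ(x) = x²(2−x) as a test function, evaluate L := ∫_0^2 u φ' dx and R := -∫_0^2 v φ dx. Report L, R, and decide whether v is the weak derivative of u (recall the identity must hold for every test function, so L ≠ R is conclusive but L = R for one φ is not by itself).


LHS = 136/15, RHS = 32/5. No, v is not the weak derivative of u.

u(x) = -2*x**2 - 2*x - 1, classical derivative u'(x) = -4*x - 2.
φ(x) = x²(2−x), so φ'(x) = x*(4 - 3*x).
Note φ(0) = φ(2) = 0, so the boundary term u·φ vanishes.
LHS = ∫_0^2 u(x) φ'(x) dx = ∫_0^2 (6*x^4 - 2*x^3 - 5*x^2 - 4*x) dx. Term by term:
  ∫_0^2 6*x^4 dx = 192/5;  ∫_0^2 -2*x^3 dx = -8;  ∫_0^2 -5*x^2 dx = -40/3;
  ∫_0^2 -4*x dx = -8.
Sum: 192/5 − 8 − 40/3 − 8 = 136/15.
So LHS = 136/15.
∫_0^2 v(x) φ(x) dx = ∫_0^2 (4*x^4 - 8*x^3) dx. Term by term:
  ∫_0^2 4*x^4 dx = 128/5;  ∫_0^2 -8*x^3 dx = -32.
Sum: 128/5 − 32 = -32/5.
So RHS = -∫_0^2 v(x) φ(x) dx = 32/5.
LHS − RHS = 8/3 ≠ 0, so the identity fails.
(For a valid weak derivative the identity must hold for EVERY test function, in particular this one. The failure shows v is NOT the weak derivative of u.)
Correct weak derivative would be u'(x) = -4*x - 2.


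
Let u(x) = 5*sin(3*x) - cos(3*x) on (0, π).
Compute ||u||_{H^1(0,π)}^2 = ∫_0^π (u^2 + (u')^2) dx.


||u||_{H^1(0,π)}^2 = 130*π

u'(x) = 3*sin(3*x) + 15*cos(3*x).
Expand u² and (u')² and integrate term by term on (0, π), using: for integers n ≥ 1, ∫_0^π sin²(nx) dx = ∫_0^π cos²(nx) dx = π/2; for n ≠ n', ∫_0^π sin(nx)sin(n'x) dx = ∫_0^π cos(nx)cos(n'x) dx = 0; and by product-to-sum, ∫_0^π sin(nx)cos(n'x) dx = ½∫_0^π [sin((n+n')x) + sin((n−n')x)] dx, which is 0 when n+n' is even and 2n/(n²−n'²) when n+n' is odd (it need not vanish on (0, π)).
  u² squared terms: (-1)²·∫cos(3x)² dx = 1·π/2 = π/2;  (5)²·∫sin(3x)² dx = 25·π/2 = 25*π/2.
  u² cross terms: 2·(-1)·(5)·∫cos(3x)·sin(3x) dx = -10·(0) = 0.
  So ∫_0^π u² dx = π/2 + 25*π/2 + 0 = 13*π.
  (u')² squared terms: (3)²·∫sin(3x)² dx = 9·π/2 = 9*π/2;  (15)²·∫cos(3x)² dx = 225·π/2 = 225*π/2.
  (u')² cross terms: 2·(3)·(15)·∫sin(3x)·cos(3x) dx = 90·(0) = 0.
  So ∫_0^π (u')² dx = 9*π/2 + 225*π/2 + 0 = 117*π.
||u||_{H^1}^2 = (13*π) + (117*π) = 130*π.


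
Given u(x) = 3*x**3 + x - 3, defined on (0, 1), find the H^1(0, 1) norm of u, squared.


||u||_{H^1}^2 = 5779/210

The H^1 norm (squared) on an interval (0, L) is
  ||u||_{H^1}^2 = ∫_0^L u(x)^2 dx + ∫_0^L u'(x)^2 dx.
Compute u'(x) = 9*x**2 + 1.
Then u(x)^2 = 9*x**6 + 6*x**4 - 18*x**3 + x**2 - 6*x + 9 and u'(x)^2 = 81*x**4 + 18*x**2 + 1.
Integrate each monomial from 0 to 1 using ∫_0^1 c·x^n dx = c·1^(n+1)/(n+1):
  ∫_0^1 u(x)^2 dx = ∫_0^1 (9*x^6 + 6*x^4 - 18*x^3 + x^2 - 6*x + 9) dx. Term by term:
    ∫_0^1 9*x^6 dx = 9/7;  ∫_0^1 6*x^4 dx = 6/5;  ∫_0^1 -18*x^3 dx = -9/2;
    ∫_0^1 x^2 dx = 1/3;  ∫_0^1 -6*x dx = -3;  ∫_0^1 9 dx = 9.
  Sum: 9/7 + 6/5 − 9/2 + 1/3 − 3 + 9 = 907/210.
  ∫_0^1 u'(x)^2 dx = ∫_0^1 (81*x^4 + 18*x^2 + 1) dx. Term by term:
    ∫_0^1 81*x^4 dx = 81/5;  ∫_0^1 18*x^2 dx = 6;  ∫_0^1 1 dx = 1.
  Sum: 81/5 + 6 + 1 = 116/5.
Adding: ||u||_{H^1}^2 = 907/210 + 116/5 = 5779/210.


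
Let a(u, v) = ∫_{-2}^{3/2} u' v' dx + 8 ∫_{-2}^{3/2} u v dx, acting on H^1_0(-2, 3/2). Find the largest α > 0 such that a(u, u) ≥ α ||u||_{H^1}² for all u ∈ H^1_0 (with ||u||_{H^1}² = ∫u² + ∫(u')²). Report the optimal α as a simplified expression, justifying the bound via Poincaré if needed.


α = 1

Coercivity of a(·,·) on H^1_0(-2, 3/2) means a(u, u) ≥ α ||u||_{H^1}² for every u ∈ H^1_0.
The interval has length L = 7/2, and Poincaré/coercivity depend only on L. Here a(u, u) = ∫(u')² + (8)·∫u².
Here c = 8 ≥ 1, so a(u,u) = ∫(u')² + c∫u² ≥ ∫(u')² + ∫u² = ||u||_{H^1}², i.e. α = 1 works. No larger α is possible: a(u,u) ≥ α||u||_{H^1}² means (1−α)∫(u')² ≥ (α−c)∫u², and for the modes u_n = sin(nπ(x−x₀)/L) (x₀ the left endpoint) one has ∫u_n²/∫(u_n')² = (L/(nπ))² → 0, so a(u_n,u_n)/||u_n||_{H^1}² → 1. Hence the optimal constant is α = 1.
Therefore α = 1.


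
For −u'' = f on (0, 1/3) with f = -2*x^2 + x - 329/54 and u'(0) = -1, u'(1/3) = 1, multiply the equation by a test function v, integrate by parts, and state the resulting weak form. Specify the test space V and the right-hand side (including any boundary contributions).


V = H^1(0, 1/3) (v unrestricted at boundary; u is determined up to an additive constant); weak form: ∫_0^1/3 u'v' dx = ∫_0^1/3 (-2*x^2 + x - 329/54) v dx + v(1/3) + v(0) for all v ∈ V.

Multiply both sides by a test function v and integrate from 0 to 1/3:
  ∫_0^1/3 −u''(x) v(x) dx = ∫_0^1/3 f(x) v(x) dx.
Integrate the LHS by parts once:
  ∫_0^1/3 −u'' v dx = −[u'(x) v(x)]_0^1/3 + ∫_0^1/3 u'(x) v'(x) dx.
Thus ∫_0^1/3 u'(x) v'(x) dx = ∫_0^1/3 f(x) v(x) dx + [u'(x) v(x)]_0^1/3.
Choose V so that boundary terms are either known or forced to vanish.
u has inhomogeneous Neumann u'(0) = -1, u'(1/3) = 1. [u' v]_0^1/3 = (1)·v(1/3) − (-1)·v(0) = v(1/3) + v(0). Take V = H^1(0, 1/3); boundary term becomes part of RHS.
Weak formulation: find u (satisfying any essential BC) such that ∫_0^1/3 u'(x) v'(x) dx = ∫_0^1/3 f v dx + v(1/3) + v(0) for all v ∈ V (Neumann data are natural BCs: they enter the RHS as boundary terms).
Substituting f(x) = -2*x^2 + x - 329/54, the right-hand side is ∫_0^1/3 (-2*x^2 + x - 329/54) v dx + v(1/3) + v(0).
Compatibility check (pure Neumann): taking v ≡ 1 ∈ V gives 0 = ∫_0^1/3 f dx + (1) − (-1), i.e. ∫_0^1/3 f dx must equal u'(0) − u'(1/3) = -2. Indeed ∫_0^1/3 (-2*x^2 + x - 329/54) dx = -2, so the data are compatible. The solution is then unique only up to an additive constant (fix it e.g. by requiring ∫_0^1/3 u dx = 0).


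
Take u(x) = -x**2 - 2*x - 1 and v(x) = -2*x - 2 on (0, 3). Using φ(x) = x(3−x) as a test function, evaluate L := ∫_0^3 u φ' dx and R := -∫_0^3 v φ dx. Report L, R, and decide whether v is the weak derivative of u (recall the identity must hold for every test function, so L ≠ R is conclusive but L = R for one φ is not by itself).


LHS = 45/2, RHS = 45/2. Yes, v = u' weakly.

u(x) = -x**2 - 2*x - 1, classical derivative u'(x) = -2*x - 2.
φ(x) = x(3−x), so φ'(x) = 3 - 2*x.
Note φ(0) = φ(3) = 0, so the boundary term u·φ vanishes.
LHS = ∫_0^3 u(x) φ'(x) dx = ∫_0^3 (2*x^3 + x^2 - 4*x - 3) dx. Term by term:
  ∫_0^3 2*x^3 dx = 81/2;  ∫_0^3 x^2 dx = 9;  ∫_0^3 -4*x dx = -18;
  ∫_0^3 -3 dx = -9.
Sum: 81/2 + 9 − 18 − 9 = 45/2.
So LHS = 45/2.
∫_0^3 v(x) φ(x) dx = ∫_0^3 (2*x^3 - 4*x^2 - 6*x) dx. Term by term:
  ∫_0^3 2*x^3 dx = 81/2;  ∫_0^3 -4*x^2 dx = -36;  ∫_0^3 -6*x dx = -27.
Sum: 81/2 − 36 − 27 = -45/2.
So RHS = -∫_0^3 v(x) φ(x) dx = 45/2.
LHS = RHS, so the identity holds for this test φ.
Moreover u is smooth here and v(x) = u'(x) = -2*x - 2 pointwise, so the identity holds for every test function. Hence v is the weak derivative of u.


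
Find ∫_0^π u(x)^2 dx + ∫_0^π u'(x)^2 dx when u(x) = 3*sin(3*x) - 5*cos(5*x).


||u||_{H^1(0,π)}^2 = 370*π

u'(x) = 25*sin(5*x) + 9*cos(3*x).
Expand u² and (u')² and integrate term by term on (0, π), using: for integers n ≥ 1, ∫_0^π sin²(nx) dx = ∫_0^π cos²(nx) dx = π/2; for n ≠ n', ∫_0^π sin(nx)sin(n'x) dx = ∫_0^π cos(nx)cos(n'x) dx = 0; and by product-to-sum, ∫_0^π sin(nx)cos(n'x) dx = ½∫_0^π [sin((n+n')x) + sin((n−n')x)] dx, which is 0 when n+n' is even and 2n/(n²−n'²) when n+n' is odd (it need not vanish on (0, π)).
  u² squared terms: (-5)²·∫cos(5x)² dx = 25·π/2 = 25*π/2;  (3)²·∫sin(3x)² dx = 9·π/2 = 9*π/2.
  u² cross terms: 2·(-5)·(3)·∫cos(5x)·sin(3x) dx = -30·(0) = 0.
  So ∫_0^π u² dx = 25*π/2 + 9*π/2 + 0 = 17*π.
  (u')² squared terms: (9)²·∫cos(3x)² dx = 81·π/2 = 81*π/2;  (25)²·∫sin(5x)² dx = 625·π/2 = 625*π/2.
  (u')² cross terms: 2·(9)·(25)·∫cos(3x)·sin(5x) dx = 450·(0) = 0.
  So ∫_0^π (u')² dx = 81*π/2 + 625*π/2 + 0 = 353*π.
||u||_{H^1}^2 = (17*π) + (353*π) = 370*π.


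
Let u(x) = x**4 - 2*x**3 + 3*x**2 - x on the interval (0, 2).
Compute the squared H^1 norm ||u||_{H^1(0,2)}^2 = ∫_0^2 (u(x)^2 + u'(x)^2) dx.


||u||_{H^1}^2 = 40462/315

The H^1 norm (squared) on an interval (0, L) is
  ||u||_{H^1}^2 = ∫_0^L u(x)^2 dx + ∫_0^L u'(x)^2 dx.
Compute u'(x) = 4*x**3 - 6*x**2 + 6*x - 1.
Then u(x)^2 = x**8 - 4*x**7 + 10*x**6 - 14*x**5 + 13*x**4 - 6*x**3 + x**2 and u'(x)^2 = 16*x**6 - 48*x**5 + 84*x**4 - 80*x**3 + 48*x**2 - 12*x + 1.
Integrate each monomial from 0 to 2 using ∫_0^2 c·x^n dx = c·2^(n+1)/(n+1):
  ∫_0^2 u(x)^2 dx = ∫_0^2 (x^8 - 4*x^7 + 10*x^6 - 14*x^5 + 13*x^4 - 6*x^3 + x^2) dx. Term by term:
    ∫_0^2 x^8 dx = 512/9;  ∫_0^2 -4*x^7 dx = -128;  ∫_0^2 10*x^6 dx = 1280/7;
    ∫_0^2 -14*x^5 dx = -448/3;  ∫_0^2 13*x^4 dx = 416/5;  ∫_0^2 -6*x^3 dx = -24;
    ∫_0^2 x^2 dx = 8/3.
  Sum: 512/9 − 128 + 1280/7 − 448/3 + 416/5 − 24 + 8/3 = 7648/315.
  ∫_0^2 u'(x)^2 dx = ∫_0^2 (16*x^6 - 48*x^5 + 84*x^4 - 80*x^3 + 48*x^2 - 12*x + 1) dx. Term by term:
    ∫_0^2 16*x^6 dx = 2048/7;  ∫_0^2 -48*x^5 dx = -512;  ∫_0^2 84*x^4 dx = 2688/5;
    ∫_0^2 -80*x^3 dx = -320;  ∫_0^2 48*x^2 dx = 128;  ∫_0^2 -12*x dx = -24;
    ∫_0^2 1 dx = 2.
  Sum: 2048/7 − 512 + 2688/5 − 320 + 128 − 24 + 2 = 3646/35.
Adding: ||u||_{H^1}^2 = 7648/315 + 3646/35 = 40462/315.


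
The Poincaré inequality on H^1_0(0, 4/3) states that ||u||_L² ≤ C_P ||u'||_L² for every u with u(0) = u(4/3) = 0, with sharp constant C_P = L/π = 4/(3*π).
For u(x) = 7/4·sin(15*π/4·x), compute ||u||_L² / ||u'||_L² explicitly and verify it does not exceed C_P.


||u||_L² / ||u'||_L² = 4/(15*π) < C_P = 4/(3*π).

u(x) = 7/4·sin(15*π/4·x), so u'(x) = 105*π*cos(15*π*x/4)/16.
Writing u(x) = A·sin(kπx/L) with A = 7/4 and k = 5, use ∫_0^L sin²(kπx/L) dx = L/2 and ∫_0^L cos²(kπx/L) dx = L/2.
u² = 49/16·sin²(15*π/4·x) and (u')² = 11025*π^2/256·cos²(15*π/4·x), and each of sin², cos² integrates to L/2 = 2/3 over (0, 4/3).
∫_0^4/3 u² dx = 49/24, so ||u||_L² = 7*sqrt(6)/12.
∫_0^4/3 (u')² dx = 3675*π^2/128, so ||u'||_L² = 35*sqrt(6)*π/16.
Ratio ||u||_L² / ||u'||_L² = 4/(15*π).
Sharp Poincaré constant on H^1_0(0, 4/3) is C_P = L/π = 4/(3*π), achieved by sin(3*π/4·x).
This is the k = 5 harmonic; the ratio L/(kπ) is strictly less than C_P = L/π, consistent with the sharp inequality ||u||_L² ≤ C_P ||u'||_L².


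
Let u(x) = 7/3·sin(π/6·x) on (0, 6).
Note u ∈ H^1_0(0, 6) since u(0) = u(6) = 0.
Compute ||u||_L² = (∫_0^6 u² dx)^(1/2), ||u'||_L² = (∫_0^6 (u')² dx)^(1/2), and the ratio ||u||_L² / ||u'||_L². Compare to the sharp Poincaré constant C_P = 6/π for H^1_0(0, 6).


||u||_L² / ||u'||_L² = 6/π = C_P.

u(x) = 7/3·sin(π/6·x), so u'(x) = 7*π*cos(π*x/6)/18.
Writing u(x) = A·sin(kπx/L) with A = 7/3 and k = 1, use ∫_0^L sin²(kπx/L) dx = L/2 and ∫_0^L cos²(kπx/L) dx = L/2.
u² = 49/9·sin²(π/6·x) and (u')² = 49*π^2/324·cos²(π/6·x), and each of sin², cos² integrates to L/2 = 3 over (0, 6).
∫_0^6 u² dx = 49/3, so ||u||_L² = 7*sqrt(3)/3.
∫_0^6 (u')² dx = 49*π^2/108, so ||u'||_L² = 7*sqrt(3)*π/18.
Ratio ||u||_L² / ||u'||_L² = 6/π.
Sharp Poincaré constant on H^1_0(0, 6) is C_P = L/π = 6/π, achieved by sin(π/6·x).
This is the k = 1 eigenfunction (up to amplitude), so the ratio equals the sharp Poincaré constant exactly.


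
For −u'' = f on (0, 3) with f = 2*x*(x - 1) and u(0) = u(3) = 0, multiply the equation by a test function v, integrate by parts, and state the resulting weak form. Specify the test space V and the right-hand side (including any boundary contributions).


V = H^1_0(0, 3) (so v(0) = v(3) = 0); weak form: ∫_0^3 u'v' dx = ∫_0^3 (2*x*(x - 1)) v dx for all v ∈ V.

Multiply both sides by a test function v and integrate from 0 to 3:
  ∫_0^3 −u''(x) v(x) dx = ∫_0^3 f(x) v(x) dx.
Integrate the LHS by parts once:
  ∫_0^3 −u'' v dx = −[u'(x) v(x)]_0^3 + ∫_0^3 u'(x) v'(x) dx.
Thus ∫_0^3 u'(x) v'(x) dx = ∫_0^3 f(x) v(x) dx + [u'(x) v(x)]_0^3.
Choose V so that boundary terms are either known or forced to vanish.
u is Dirichlet: u(0) = u(3) = 0. Let V = H^1_0(0, 3); then v(0) = v(3) = 0, and [u' v]_0^3 = 0.
Weak formulation: find u (satisfying any essential BC) such that ∫_0^3 u'(x) v'(x) dx = ∫_0^3 f v dx for all v ∈ V.
Substituting f(x) = 2*x*(x - 1), the right-hand side is ∫_0^3 (2*x*(x - 1)) v dx.


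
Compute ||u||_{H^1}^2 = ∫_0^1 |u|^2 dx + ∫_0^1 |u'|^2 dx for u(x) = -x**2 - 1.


||u||_{H^1}^2 = 16/5

The H^1 norm (squared) on an interval (0, L) is
  ||u||_{H^1}^2 = ∫_0^L u(x)^2 dx + ∫_0^L u'(x)^2 dx.
Compute u'(x) = -2*x.
Then u(x)^2 = x**4 + 2*x**2 + 1 and u'(x)^2 = 4*x**2.
Integrate each monomial from 0 to 1 using ∫_0^1 c·x^n dx = c·1^(n+1)/(n+1):
  ∫_0^1 u(x)^2 dx = ∫_0^1 (x^4 + 2*x^2 + 1) dx. Term by term:
    ∫_0^1 x^4 dx = 1/5;  ∫_0^1 2*x^2 dx = 2/3;  ∫_0^1 1 dx = 1.
  Sum: 1/5 + 2/3 + 1 = 28/15.
  ∫_0^1 u'(x)^2 dx = ∫_0^1 (4*x^2) dx. Term by term:
    ∫_0^1 4*x^2 dx = 4/3.
Adding: ||u||_{H^1}^2 = 28/15 + 4/3 = 16/5.


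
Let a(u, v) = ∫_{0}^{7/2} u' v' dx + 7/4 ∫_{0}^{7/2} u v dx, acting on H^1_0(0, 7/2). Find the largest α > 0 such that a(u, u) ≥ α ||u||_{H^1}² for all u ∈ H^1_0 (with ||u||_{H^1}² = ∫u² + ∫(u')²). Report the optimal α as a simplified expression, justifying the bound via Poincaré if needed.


α = 1

Coercivity of a(·,·) on H^1_0(0, 7/2) means a(u, u) ≥ α ||u||_{H^1}² for every u ∈ H^1_0.
The interval has length L = 7/2, and Poincaré/coercivity depend only on L. Here a(u, u) = ∫(u')² + (7/4)·∫u².
Here c = 7/4 ≥ 1, so a(u,u) = ∫(u')² + c∫u² ≥ ∫(u')² + ∫u² = ||u||_{H^1}², i.e. α = 1 works. No larger α is possible: a(u,u) ≥ α||u||_{H^1}² means (1−α)∫(u')² ≥ (α−c)∫u², and for the modes u_n = sin(nπ(x−x₀)/L) (x₀ the left endpoint) one has ∫u_n²/∫(u_n')² = (L/(nπ))² → 0, so a(u_n,u_n)/||u_n||_{H^1}² → 1. Hence the optimal constant is α = 1.
Therefore α = 1.
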